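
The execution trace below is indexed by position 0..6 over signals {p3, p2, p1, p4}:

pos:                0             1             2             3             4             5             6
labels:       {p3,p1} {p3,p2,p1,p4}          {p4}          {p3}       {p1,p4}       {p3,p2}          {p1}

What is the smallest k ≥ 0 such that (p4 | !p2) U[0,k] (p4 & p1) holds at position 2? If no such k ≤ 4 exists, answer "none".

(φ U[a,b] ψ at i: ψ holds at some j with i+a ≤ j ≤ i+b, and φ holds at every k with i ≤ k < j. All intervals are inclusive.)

2

Need earliest j ≥ 2 with (p4 & p1), and (p4 | !p2) at every k in [2,j-1].
  j=2: rhs fails.
  j=3: rhs fails.
  j=4: rhs holds; lhs holds on [2,3]. k = 2.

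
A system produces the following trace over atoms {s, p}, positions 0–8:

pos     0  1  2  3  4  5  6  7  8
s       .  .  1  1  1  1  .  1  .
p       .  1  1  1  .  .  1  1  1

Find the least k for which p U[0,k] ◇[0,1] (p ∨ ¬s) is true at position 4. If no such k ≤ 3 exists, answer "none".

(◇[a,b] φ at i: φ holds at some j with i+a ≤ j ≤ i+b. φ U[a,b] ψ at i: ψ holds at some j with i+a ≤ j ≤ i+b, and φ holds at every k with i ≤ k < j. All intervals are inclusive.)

none

Need earliest j ≥ 4 with ◇[0,1] (p ∨ ¬s), and p at every k in [4,j-1].
  j=4: rhs fails.
  j=5: rhs holds but lhs fails at k=4.
  j=6: rhs holds but lhs fails at k=4.
  j=7: rhs holds but lhs fails at k=4.
No witness within the range → none.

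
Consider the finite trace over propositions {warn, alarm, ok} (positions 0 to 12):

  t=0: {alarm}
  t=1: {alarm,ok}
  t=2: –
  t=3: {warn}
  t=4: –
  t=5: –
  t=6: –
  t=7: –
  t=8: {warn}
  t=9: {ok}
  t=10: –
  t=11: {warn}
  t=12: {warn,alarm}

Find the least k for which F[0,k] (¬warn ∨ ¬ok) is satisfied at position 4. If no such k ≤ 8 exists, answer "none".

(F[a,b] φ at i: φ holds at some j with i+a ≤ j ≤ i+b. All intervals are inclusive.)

Scan j = 4,5,… for (¬warn ∨ ¬ok):
  j=4: holds
First hit at j=4, so smallest k = 4-4 = 0.

0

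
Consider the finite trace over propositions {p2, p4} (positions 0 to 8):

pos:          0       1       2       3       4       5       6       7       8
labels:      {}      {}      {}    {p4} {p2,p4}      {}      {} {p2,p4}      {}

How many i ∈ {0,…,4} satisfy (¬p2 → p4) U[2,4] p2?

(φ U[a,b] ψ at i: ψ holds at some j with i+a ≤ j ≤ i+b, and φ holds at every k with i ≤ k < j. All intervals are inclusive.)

0

Evaluate at each i in [0,4]:
  i=0: ✗ (lhs fails at k=0 before rhs at j=4)
  i=1: ✗ (lhs fails at k=1 before rhs at j=4)
  i=2: ✗ (lhs fails at k=2 before rhs at j=4)
  i=3: ✗ (lhs fails at k=5 before rhs at j=7)
  i=4: ✗ (lhs fails at k=5 before rhs at j=7)
Positions where it holds: {} → 0.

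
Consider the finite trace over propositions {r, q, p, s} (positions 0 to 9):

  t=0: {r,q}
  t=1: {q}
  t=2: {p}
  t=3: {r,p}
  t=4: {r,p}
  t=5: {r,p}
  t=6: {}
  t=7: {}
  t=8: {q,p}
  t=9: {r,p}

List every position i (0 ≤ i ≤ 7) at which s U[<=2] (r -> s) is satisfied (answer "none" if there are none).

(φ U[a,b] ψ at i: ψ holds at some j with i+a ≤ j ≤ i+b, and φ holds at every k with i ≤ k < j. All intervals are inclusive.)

Evaluate at each i in [0,7]:
  i=0: ✗ (lhs fails at k=0 before rhs at j=1)
  i=1: ✓ (rhs at j=1)
  i=2: ✓ (rhs at j=2)
  i=3: ✗ (no rhs in [3,5])
  i=4: ✗ (lhs fails at k=4 before rhs at j=6)
  i=5: ✗ (lhs fails at k=5 before rhs at j=6)
  i=6: ✓ (rhs at j=6)
  i=7: ✓ (rhs at j=7)

1, 2, 6, 7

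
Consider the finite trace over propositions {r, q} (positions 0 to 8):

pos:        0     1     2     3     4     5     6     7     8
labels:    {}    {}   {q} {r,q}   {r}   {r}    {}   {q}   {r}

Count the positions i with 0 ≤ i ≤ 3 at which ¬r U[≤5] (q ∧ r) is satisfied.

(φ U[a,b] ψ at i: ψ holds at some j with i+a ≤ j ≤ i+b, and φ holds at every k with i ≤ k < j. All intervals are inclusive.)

Evaluate at each i in [0,3]:
  i=0: ✓ (rhs at j=3; lhs holds on [0,2])
  i=1: ✓ (rhs at j=3; lhs holds on [1,2])
  i=2: ✓ (rhs at j=3; lhs holds on [2,2])
  i=3: ✓ (rhs at j=3)
Positions where it holds: {0, 1, 2, 3} → 4.

4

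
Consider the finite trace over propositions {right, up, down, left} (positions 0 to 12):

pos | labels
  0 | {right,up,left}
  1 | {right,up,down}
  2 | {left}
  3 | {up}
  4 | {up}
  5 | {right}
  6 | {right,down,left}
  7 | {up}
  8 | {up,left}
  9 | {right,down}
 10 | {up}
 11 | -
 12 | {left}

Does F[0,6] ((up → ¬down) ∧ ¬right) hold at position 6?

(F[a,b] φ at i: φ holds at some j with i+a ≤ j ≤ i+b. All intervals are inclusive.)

Holds

Check ((up → ¬down) ∧ ¬right) at each j in [6,12]:
  j=6: false
  j=7: true
  j=8: true
  j=9: false
  j=10: true
  j=11: true
  j=12: true
Found at j=7 → formula holds.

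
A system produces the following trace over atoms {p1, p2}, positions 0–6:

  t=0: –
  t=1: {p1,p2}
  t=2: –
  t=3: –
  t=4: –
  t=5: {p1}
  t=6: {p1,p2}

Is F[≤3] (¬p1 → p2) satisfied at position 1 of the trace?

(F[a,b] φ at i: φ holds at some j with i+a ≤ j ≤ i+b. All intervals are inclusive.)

Check (¬p1 → p2) at each j in [1,4]:
  j=1: true
  j=2: false
  j=3: false
  j=4: false
Found at j=1 → formula holds.

Yes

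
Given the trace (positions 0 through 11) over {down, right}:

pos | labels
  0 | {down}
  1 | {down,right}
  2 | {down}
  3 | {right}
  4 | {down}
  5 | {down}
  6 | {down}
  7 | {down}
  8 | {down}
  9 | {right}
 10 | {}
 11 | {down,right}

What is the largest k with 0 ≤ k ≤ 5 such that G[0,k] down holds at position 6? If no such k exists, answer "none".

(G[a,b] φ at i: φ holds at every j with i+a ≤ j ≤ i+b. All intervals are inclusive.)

2

down must hold from j=6 onward; find where it first fails.
  j=6: holds
  j=7: holds
  j=8: holds
  j=9: fails
Holds on [6,8], so largest k = 2.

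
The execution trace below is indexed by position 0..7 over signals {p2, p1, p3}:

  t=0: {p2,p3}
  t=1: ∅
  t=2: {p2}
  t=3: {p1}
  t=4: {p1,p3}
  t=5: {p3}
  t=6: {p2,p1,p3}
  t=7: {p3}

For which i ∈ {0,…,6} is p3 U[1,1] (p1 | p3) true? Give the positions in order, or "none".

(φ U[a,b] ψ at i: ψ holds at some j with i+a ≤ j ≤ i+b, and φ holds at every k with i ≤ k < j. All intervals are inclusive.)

Evaluate at each i in [0,6]:
  i=0: ✗ (no rhs in [1,1])
  i=1: ✗ (no rhs in [2,2])
  i=2: ✗ (lhs fails at k=2 before rhs at j=3)
  i=3: ✗ (lhs fails at k=3 before rhs at j=4)
  i=4: ✓ (rhs at j=5; lhs holds on [4,4])
  i=5: ✓ (rhs at j=6; lhs holds on [5,5])
  i=6: ✓ (rhs at j=7; lhs holds on [6,6])

4, 5, 6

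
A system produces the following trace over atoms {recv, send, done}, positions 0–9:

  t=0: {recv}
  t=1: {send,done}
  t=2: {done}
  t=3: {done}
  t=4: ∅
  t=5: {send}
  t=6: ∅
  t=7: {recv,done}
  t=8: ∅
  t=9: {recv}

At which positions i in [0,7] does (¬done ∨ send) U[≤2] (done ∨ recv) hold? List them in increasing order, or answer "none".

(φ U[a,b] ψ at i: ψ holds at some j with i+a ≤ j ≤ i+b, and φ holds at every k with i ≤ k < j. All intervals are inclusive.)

Evaluate at each i in [0,7]:
  i=0: ✓ (rhs at j=0)
  i=1: ✓ (rhs at j=1)
  i=2: ✓ (rhs at j=2)
  i=3: ✓ (rhs at j=3)
  i=4: ✗ (no rhs in [4,6])
  i=5: ✓ (rhs at j=7; lhs holds on [5,6])
  i=6: ✓ (rhs at j=7; lhs holds on [6,6])
  i=7: ✓ (rhs at j=7)

0, 1, 2, 3, 5, 6, 7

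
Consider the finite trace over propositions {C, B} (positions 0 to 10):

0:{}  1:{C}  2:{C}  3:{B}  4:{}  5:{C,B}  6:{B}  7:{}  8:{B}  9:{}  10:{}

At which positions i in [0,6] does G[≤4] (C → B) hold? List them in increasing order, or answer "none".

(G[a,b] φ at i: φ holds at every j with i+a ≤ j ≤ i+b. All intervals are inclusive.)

Evaluate at each i in [0,6]:
  i=0: ✗ (fails at j=1)
  i=1: ✗ (fails at j=1)
  i=2: ✗ (fails at j=2)
  i=3: ✓ (all of [3,7])
  i=4: ✓ (all of [4,8])
  i=5: ✓ (all of [5,9])
  i=6: ✓ (all of [6,10])

3, 4, 5, 6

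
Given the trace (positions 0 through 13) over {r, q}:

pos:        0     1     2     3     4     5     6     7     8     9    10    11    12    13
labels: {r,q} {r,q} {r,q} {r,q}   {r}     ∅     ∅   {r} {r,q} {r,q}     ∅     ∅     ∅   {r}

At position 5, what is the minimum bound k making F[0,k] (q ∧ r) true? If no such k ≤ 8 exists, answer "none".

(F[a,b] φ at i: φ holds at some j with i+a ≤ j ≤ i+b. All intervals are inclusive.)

3

Scan j = 5,6,… for (q ∧ r):
  j=5: fails
  j=6: fails
  j=7: fails
  j=8: holds
First hit at j=8, so smallest k = 8-5 = 3.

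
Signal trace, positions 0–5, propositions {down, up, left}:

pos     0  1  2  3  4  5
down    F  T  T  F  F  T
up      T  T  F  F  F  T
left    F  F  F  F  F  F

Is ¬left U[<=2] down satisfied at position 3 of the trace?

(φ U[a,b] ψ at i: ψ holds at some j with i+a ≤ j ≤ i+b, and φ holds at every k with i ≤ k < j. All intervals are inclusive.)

Need some j in [3,5] with down, and ¬left at every k in [3,j-1].
  j=3: down false.
  j=4: down false.
  j=5: down holds; ¬left holds at every k in [3,4] → satisfied.

Holds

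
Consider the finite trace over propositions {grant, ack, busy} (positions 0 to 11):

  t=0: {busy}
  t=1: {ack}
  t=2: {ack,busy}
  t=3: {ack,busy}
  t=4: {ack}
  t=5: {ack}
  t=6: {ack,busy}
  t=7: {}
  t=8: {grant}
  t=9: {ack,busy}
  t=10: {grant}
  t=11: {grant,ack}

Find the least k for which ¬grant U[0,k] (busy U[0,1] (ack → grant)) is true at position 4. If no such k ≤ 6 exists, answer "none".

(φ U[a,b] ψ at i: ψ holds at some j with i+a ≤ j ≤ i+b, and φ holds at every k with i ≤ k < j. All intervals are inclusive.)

2

Need earliest j ≥ 4 with (busy U[0,1] (ack → grant)), and ¬grant at every k in [4,j-1].
  j=4: rhs fails.
  j=5: rhs fails.
  j=6: rhs holds; lhs holds on [4,5]. k = 2.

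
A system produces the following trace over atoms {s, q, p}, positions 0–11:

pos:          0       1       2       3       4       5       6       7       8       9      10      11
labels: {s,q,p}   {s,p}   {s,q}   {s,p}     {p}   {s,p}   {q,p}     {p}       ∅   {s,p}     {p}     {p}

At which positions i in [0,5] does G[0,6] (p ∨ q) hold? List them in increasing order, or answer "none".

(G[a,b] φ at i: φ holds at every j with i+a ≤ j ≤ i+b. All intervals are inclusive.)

0, 1

Evaluate at each i in [0,5]:
  i=0: ✓ (all of [0,6])
  i=1: ✓ (all of [1,7])
  i=2: ✗ (fails at j=8)
  i=3: ✗ (fails at j=8)
  i=4: ✗ (fails at j=8)
  i=5: ✗ (fails at j=8)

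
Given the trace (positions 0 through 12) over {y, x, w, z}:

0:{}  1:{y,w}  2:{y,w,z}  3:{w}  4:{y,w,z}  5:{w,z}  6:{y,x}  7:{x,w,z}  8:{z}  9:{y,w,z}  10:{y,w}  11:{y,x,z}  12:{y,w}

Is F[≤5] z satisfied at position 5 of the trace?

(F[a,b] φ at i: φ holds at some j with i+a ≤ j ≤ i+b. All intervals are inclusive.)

Check z at each j in [5,10]:
  j=5: true
  j=6: false
  j=7: true
  j=8: true
  j=9: true
  j=10: false
Found at j=5 → formula holds.

Holds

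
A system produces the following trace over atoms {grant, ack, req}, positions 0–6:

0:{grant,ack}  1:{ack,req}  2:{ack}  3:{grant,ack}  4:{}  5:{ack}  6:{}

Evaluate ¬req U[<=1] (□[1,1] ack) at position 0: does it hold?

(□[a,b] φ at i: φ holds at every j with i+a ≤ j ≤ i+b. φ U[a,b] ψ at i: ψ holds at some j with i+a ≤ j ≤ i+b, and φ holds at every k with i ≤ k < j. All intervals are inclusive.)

True

Need some j in [0,1] with □[1,1] ack, and ¬req at every k in [0,j-1].
  j=0: □[1,1] ack holds; no prefix to check → satisfied.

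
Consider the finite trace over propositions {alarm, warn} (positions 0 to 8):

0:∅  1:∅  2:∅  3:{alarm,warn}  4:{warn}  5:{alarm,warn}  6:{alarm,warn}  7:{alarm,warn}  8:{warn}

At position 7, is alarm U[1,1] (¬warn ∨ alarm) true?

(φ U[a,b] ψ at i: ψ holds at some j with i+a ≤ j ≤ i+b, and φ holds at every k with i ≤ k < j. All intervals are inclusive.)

Need some j in [8,8] with (¬warn ∨ alarm), and alarm at every k in [7,j-1].
  j=8: (¬warn ∨ alarm) false.
No j in the window works → until fails.

False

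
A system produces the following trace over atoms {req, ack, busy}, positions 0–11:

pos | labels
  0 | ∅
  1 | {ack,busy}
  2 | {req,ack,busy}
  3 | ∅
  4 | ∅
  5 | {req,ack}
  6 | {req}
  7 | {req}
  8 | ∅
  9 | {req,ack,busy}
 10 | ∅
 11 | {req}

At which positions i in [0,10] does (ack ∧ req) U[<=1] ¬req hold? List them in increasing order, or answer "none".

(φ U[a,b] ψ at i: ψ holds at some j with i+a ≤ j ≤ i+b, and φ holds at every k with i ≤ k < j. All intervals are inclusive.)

Evaluate at each i in [0,10]:
  i=0: ✓ (rhs at j=0)
  i=1: ✓ (rhs at j=1)
  i=2: ✓ (rhs at j=3; lhs holds on [2,2])
  i=3: ✓ (rhs at j=3)
  i=4: ✓ (rhs at j=4)
  i=5: ✗ (no rhs in [5,6])
  i=6: ✗ (no rhs in [6,7])
  i=7: ✗ (lhs fails at k=7 before rhs at j=8)
  i=8: ✓ (rhs at j=8)
  i=9: ✓ (rhs at j=10; lhs holds on [9,9])
  i=10: ✓ (rhs at j=10)

0, 1, 2, 3, 4, 8, 9, 10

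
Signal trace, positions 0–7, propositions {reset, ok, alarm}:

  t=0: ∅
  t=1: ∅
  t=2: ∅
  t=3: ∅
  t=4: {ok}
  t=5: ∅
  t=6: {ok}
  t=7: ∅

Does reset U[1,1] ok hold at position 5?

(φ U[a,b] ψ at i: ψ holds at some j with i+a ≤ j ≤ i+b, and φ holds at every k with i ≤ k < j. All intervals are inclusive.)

Need some j in [6,6] with ok, and reset at every k in [5,j-1].
  j=6: ok holds, but reset fails at k=5 → not this j.
No j in the window works → until fails.

False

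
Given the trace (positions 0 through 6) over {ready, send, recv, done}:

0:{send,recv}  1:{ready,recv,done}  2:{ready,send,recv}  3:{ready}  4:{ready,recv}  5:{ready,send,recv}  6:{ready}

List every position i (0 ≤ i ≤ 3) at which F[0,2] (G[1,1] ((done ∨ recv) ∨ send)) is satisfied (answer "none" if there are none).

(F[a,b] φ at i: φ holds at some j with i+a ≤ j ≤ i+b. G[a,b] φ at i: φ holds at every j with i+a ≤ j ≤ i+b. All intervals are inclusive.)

0, 1, 2, 3

Evaluate at each i in [0,3]:
  i=0: ✓ (witness j=0)
  i=1: ✓ (witness j=1)
  i=2: ✓ (witness j=3)
  i=3: ✓ (witness j=3)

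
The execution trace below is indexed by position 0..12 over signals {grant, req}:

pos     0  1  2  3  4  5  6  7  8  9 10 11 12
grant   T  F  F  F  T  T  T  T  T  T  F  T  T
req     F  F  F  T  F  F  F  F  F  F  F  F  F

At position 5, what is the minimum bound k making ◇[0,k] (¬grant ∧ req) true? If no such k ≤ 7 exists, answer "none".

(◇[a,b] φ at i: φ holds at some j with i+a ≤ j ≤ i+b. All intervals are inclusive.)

none

Scan j = 5,6,… for (¬grant ∧ req):
  j=5: fails
  j=6: fails
  j=7: fails
  j=8: fails
  j=9: fails
  j=10: fails
  j=11: fails
  j=12: fails
No j in [5,12] satisfies it → none.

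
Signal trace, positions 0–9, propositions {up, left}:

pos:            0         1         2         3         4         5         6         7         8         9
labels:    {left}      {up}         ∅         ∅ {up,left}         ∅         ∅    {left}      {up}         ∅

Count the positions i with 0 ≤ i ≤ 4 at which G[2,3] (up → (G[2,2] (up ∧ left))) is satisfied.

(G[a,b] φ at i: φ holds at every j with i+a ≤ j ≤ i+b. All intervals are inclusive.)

Evaluate at each i in [0,4]:
  i=0: ✓ (all of [2,3])
  i=1: ✗ (fails at j=4)
  i=2: ✗ (fails at j=4)
  i=3: ✓ (all of [5,6])
  i=4: ✓ (all of [6,7])
Positions where it holds: {0, 3, 4} → 3.

3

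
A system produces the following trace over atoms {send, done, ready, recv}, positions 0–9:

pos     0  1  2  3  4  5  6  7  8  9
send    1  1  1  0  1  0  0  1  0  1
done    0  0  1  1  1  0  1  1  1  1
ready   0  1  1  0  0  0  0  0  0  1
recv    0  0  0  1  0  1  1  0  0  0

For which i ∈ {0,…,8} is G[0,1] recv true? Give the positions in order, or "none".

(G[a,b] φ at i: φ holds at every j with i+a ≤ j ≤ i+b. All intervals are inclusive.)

5

Evaluate at each i in [0,8]:
  i=0: ✗ (fails at j=0)
  i=1: ✗ (fails at j=1)
  i=2: ✗ (fails at j=2)
  i=3: ✗ (fails at j=4)
  i=4: ✗ (fails at j=4)
  i=5: ✓ (all of [5,6])
  i=6: ✗ (fails at j=7)
  i=7: ✗ (fails at j=7)
  i=8: ✗ (fails at j=8)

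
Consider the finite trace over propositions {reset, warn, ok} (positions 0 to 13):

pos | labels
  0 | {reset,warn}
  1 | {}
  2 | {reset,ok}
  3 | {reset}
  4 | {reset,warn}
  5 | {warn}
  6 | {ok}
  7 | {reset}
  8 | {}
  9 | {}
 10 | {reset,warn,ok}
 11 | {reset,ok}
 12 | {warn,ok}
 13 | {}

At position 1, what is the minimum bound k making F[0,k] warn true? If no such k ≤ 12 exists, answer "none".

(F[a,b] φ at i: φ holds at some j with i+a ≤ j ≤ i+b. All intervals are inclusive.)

Scan j = 1,2,… for warn:
  j=1: fails
  j=2: fails
  j=3: fails
  j=4: holds
First hit at j=4, so smallest k = 4-1 = 3.

3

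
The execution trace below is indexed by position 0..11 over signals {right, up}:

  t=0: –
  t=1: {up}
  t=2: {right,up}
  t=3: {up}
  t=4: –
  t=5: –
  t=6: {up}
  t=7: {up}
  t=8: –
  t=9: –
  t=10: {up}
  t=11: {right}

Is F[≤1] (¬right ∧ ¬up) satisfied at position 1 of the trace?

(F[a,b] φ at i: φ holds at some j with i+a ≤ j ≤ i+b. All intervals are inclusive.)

Check (¬right ∧ ¬up) at each j in [1,2]:
  j=1: false
  j=2: false
No position in the window satisfies it → formula fails.

False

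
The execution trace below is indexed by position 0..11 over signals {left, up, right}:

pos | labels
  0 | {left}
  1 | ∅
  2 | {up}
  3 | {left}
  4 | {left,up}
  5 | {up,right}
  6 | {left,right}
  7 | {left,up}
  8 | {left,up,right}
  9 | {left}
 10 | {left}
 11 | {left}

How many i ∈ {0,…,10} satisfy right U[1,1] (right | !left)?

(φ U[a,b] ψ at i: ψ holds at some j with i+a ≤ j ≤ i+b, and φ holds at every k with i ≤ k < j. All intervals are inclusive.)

Evaluate at each i in [0,10]:
  i=0: ✗ (lhs fails at k=0 before rhs at j=1)
  i=1: ✗ (lhs fails at k=1 before rhs at j=2)
  i=2: ✗ (no rhs in [3,3])
  i=3: ✗ (no rhs in [4,4])
  i=4: ✗ (lhs fails at k=4 before rhs at j=5)
  i=5: ✓ (rhs at j=6; lhs holds on [5,5])
  i=6: ✗ (no rhs in [7,7])
  i=7: ✗ (lhs fails at k=7 before rhs at j=8)
  i=8: ✗ (no rhs in [9,9])
  i=9: ✗ (no rhs in [10,10])
  i=10: ✗ (no rhs in [11,11])
Positions where it holds: {5} → 1.

1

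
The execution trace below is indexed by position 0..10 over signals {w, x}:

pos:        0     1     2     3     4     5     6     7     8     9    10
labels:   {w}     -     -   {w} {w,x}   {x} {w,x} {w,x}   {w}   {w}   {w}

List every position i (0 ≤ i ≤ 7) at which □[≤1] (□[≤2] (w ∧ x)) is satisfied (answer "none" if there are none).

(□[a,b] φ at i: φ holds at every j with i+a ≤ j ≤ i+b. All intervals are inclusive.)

Evaluate at each i in [0,7]:
  i=0: ✗ (fails at j=0)
  i=1: ✗ (fails at j=1)
  i=2: ✗ (fails at j=2)
  i=3: ✗ (fails at j=3)
  i=4: ✗ (fails at j=4)
  i=5: ✗ (fails at j=5)
  i=6: ✗ (fails at j=6)
  i=7: ✗ (fails at j=7)

none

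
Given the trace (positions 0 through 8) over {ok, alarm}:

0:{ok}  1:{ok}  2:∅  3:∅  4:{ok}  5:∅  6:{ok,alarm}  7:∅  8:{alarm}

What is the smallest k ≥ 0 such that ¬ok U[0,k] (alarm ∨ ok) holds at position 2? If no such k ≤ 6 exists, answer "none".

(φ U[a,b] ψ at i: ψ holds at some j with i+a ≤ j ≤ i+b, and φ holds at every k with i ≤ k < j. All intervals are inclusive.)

2

Need earliest j ≥ 2 with (alarm ∨ ok), and ¬ok at every k in [2,j-1].
  j=2: rhs fails.
  j=3: rhs fails.
  j=4: rhs holds; lhs holds on [2,3]. k = 2.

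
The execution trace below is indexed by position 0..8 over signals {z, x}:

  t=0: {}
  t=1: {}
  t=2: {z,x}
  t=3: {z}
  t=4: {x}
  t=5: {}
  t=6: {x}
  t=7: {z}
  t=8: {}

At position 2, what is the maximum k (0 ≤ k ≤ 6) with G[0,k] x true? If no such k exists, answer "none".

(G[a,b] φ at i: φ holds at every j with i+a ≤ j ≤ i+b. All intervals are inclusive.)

0

x must hold from j=2 onward; find where it first fails.
  j=2: holds
  j=3: fails
Holds on [2,2], so largest k = 0.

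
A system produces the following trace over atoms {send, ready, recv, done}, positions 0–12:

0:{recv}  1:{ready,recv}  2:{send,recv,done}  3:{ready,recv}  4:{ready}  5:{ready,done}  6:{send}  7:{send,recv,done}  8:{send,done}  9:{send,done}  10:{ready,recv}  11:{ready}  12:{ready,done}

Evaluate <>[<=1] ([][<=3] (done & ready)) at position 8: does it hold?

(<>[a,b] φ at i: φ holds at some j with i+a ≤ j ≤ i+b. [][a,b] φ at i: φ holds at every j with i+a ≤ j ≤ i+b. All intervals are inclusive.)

No

Check [][<=3] (done & ready) at each j in [8,9]:
  j=8: fails at 8
  j=9: fails at 9
No position in the window satisfies it → formula fails.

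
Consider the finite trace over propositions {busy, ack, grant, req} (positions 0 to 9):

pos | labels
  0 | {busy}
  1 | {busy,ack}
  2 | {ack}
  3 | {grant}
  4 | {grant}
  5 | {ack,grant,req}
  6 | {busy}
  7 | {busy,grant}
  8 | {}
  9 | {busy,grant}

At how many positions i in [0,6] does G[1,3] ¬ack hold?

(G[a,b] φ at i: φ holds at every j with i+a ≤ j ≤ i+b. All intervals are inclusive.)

2

Evaluate at each i in [0,6]:
  i=0: ✗ (fails at j=1)
  i=1: ✗ (fails at j=2)
  i=2: ✗ (fails at j=5)
  i=3: ✗ (fails at j=5)
  i=4: ✗ (fails at j=5)
  i=5: ✓ (all of [6,8])
  i=6: ✓ (all of [7,9])
Positions where it holds: {5, 6} → 2.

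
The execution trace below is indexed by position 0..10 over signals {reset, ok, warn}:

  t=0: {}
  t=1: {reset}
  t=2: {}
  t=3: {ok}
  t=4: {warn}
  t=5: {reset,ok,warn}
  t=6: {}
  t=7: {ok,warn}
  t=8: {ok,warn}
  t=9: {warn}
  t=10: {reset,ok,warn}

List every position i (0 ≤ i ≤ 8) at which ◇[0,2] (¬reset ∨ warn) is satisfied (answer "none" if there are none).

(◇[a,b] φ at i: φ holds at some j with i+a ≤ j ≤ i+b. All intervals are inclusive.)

Evaluate at each i in [0,8]:
  i=0: ✓ (witness j=0)
  i=1: ✓ (witness j=2)
  i=2: ✓ (witness j=2)
  i=3: ✓ (witness j=3)
  i=4: ✓ (witness j=4)
  i=5: ✓ (witness j=5)
  i=6: ✓ (witness j=6)
  i=7: ✓ (witness j=7)
  i=8: ✓ (witness j=8)

0, 1, 2, 3, 4, 5, 6, 7, 8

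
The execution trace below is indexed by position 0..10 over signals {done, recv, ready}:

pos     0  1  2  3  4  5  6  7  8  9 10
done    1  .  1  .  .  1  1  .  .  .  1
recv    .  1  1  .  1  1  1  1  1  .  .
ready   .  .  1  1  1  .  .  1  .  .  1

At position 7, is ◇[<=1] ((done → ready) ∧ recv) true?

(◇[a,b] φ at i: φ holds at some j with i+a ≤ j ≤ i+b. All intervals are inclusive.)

Check ((done → ready) ∧ recv) at each j in [7,8]:
  j=7: true
  j=8: true
Found at j=7 → formula holds.

True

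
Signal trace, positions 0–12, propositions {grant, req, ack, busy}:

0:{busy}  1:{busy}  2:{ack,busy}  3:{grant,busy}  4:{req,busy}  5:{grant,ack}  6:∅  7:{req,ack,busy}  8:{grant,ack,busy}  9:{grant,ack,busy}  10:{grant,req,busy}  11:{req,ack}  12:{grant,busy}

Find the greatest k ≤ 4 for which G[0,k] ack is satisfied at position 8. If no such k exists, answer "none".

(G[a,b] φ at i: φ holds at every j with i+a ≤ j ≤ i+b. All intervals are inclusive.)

1

ack must hold from j=8 onward; find where it first fails.
  j=8: holds
  j=9: holds
  j=10: fails
Holds on [8,9], so largest k = 1.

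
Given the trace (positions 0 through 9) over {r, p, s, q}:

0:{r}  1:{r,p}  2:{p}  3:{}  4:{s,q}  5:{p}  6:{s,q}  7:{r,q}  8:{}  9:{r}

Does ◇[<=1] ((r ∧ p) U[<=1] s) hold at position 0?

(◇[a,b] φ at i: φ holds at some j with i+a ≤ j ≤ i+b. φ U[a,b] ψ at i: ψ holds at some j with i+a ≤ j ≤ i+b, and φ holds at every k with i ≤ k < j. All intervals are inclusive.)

No

Check ((r ∧ p) U[<=1] s) at each j in [0,1]:
  j=0: fails
  j=1: fails
No position in the window satisfies it → formula fails.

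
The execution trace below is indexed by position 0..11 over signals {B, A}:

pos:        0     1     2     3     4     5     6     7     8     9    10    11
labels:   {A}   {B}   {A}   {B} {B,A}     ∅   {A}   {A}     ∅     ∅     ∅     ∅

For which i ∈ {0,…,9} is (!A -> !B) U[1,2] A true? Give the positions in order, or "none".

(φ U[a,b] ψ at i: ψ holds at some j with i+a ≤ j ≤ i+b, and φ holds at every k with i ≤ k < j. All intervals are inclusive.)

4, 5, 6

Evaluate at each i in [0,9]:
  i=0: ✗ (lhs fails at k=1 before rhs at j=2)
  i=1: ✗ (lhs fails at k=1 before rhs at j=2)
  i=2: ✗ (lhs fails at k=3 before rhs at j=4)
  i=3: ✗ (lhs fails at k=3 before rhs at j=4)
  i=4: ✓ (rhs at j=6; lhs holds on [4,5])
  i=5: ✓ (rhs at j=6; lhs holds on [5,5])
  i=6: ✓ (rhs at j=7; lhs holds on [6,6])
  i=7: ✗ (no rhs in [8,9])
  i=8: ✗ (no rhs in [9,10])
  i=9: ✗ (no rhs in [10,11])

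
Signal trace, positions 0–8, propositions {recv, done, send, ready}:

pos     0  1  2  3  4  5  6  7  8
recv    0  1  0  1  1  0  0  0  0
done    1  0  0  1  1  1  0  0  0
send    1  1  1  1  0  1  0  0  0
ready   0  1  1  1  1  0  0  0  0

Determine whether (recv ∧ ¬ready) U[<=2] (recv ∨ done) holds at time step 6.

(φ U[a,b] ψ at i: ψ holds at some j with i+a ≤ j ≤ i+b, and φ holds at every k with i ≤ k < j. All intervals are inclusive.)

No

Need some j in [6,8] with (recv ∨ done), and (recv ∧ ¬ready) at every k in [6,j-1].
  j=6: (recv ∨ done) false.
  j=7: (recv ∨ done) false.
  j=8: (recv ∨ done) false.
No j in the window works → until fails.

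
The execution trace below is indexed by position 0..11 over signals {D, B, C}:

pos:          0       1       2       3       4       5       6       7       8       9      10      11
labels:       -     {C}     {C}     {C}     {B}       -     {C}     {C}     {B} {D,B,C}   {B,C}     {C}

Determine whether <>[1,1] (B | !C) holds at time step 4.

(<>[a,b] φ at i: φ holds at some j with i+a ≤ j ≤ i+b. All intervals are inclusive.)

Holds

Check (B | !C) at each j in [5,5]:
  j=5: true
Found at j=5 → formula holds.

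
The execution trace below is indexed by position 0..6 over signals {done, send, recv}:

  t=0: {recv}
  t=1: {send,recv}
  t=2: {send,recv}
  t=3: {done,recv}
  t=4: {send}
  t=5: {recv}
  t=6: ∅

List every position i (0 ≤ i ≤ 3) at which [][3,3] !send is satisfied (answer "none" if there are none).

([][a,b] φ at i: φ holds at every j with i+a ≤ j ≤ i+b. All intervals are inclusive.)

Evaluate at each i in [0,3]:
  i=0: ✓ (all of [3,3])
  i=1: ✗ (fails at j=4)
  i=2: ✓ (all of [5,5])
  i=3: ✓ (all of [6,6])

0, 2, 3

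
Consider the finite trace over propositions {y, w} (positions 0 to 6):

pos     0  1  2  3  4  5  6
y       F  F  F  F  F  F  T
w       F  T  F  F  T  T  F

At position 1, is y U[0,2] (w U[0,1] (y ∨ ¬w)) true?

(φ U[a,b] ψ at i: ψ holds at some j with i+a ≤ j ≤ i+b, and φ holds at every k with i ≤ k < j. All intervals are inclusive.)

Need some j in [1,3] with (w U[0,1] (y ∨ ¬w)), and y at every k in [1,j-1].
  j=1: (w U[0,1] (y ∨ ¬w)) holds; no prefix to check → satisfied.

Holds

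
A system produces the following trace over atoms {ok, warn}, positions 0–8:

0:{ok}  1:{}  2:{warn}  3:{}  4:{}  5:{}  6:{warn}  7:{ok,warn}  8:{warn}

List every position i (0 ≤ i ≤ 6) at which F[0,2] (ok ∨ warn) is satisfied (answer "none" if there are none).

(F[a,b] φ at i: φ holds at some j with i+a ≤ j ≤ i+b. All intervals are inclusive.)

Evaluate at each i in [0,6]:
  i=0: ✓ (witness j=0)
  i=1: ✓ (witness j=2)
  i=2: ✓ (witness j=2)
  i=3: ✗ (none in [3,5])
  i=4: ✓ (witness j=6)
  i=5: ✓ (witness j=6)
  i=6: ✓ (witness j=6)

0, 1, 2, 4, 5, 6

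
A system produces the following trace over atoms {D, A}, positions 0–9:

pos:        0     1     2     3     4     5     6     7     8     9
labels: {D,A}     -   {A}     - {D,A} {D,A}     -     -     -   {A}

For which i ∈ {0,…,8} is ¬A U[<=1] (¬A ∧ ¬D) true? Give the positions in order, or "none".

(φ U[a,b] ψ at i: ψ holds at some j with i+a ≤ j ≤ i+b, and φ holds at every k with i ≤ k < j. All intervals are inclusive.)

1, 3, 6, 7, 8

Evaluate at each i in [0,8]:
  i=0: ✗ (lhs fails at k=0 before rhs at j=1)
  i=1: ✓ (rhs at j=1)
  i=2: ✗ (lhs fails at k=2 before rhs at j=3)
  i=3: ✓ (rhs at j=3)
  i=4: ✗ (no rhs in [4,5])
  i=5: ✗ (lhs fails at k=5 before rhs at j=6)
  i=6: ✓ (rhs at j=6)
  i=7: ✓ (rhs at j=7)
  i=8: ✓ (rhs at j=8)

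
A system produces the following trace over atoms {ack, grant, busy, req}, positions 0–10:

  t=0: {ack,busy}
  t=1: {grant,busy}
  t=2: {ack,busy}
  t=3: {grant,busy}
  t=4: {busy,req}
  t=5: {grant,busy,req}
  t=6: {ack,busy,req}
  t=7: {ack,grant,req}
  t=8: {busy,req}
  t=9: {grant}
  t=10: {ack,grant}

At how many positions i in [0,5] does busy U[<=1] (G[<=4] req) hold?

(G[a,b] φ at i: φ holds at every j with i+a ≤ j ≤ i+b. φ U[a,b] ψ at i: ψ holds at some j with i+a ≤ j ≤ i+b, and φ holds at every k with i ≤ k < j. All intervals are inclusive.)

Evaluate at each i in [0,5]:
  i=0: ✗ (no rhs in [0,1])
  i=1: ✗ (no rhs in [1,2])
  i=2: ✗ (no rhs in [2,3])
  i=3: ✓ (rhs at j=4; lhs holds on [3,3])
  i=4: ✓ (rhs at j=4)
  i=5: ✗ (no rhs in [5,6])
Positions where it holds: {3, 4} → 2.

2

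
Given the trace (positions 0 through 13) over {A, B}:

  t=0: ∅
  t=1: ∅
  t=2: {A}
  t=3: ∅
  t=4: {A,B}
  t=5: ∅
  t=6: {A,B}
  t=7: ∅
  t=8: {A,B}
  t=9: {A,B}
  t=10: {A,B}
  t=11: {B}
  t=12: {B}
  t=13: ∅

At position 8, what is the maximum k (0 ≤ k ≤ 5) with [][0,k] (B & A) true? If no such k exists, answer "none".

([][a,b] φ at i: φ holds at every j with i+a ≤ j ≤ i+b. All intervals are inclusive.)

2

(B & A) must hold from j=8 onward; find where it first fails.
  j=8: holds
  j=9: holds
  j=10: holds
  j=11: fails
Holds on [8,10], so largest k = 2.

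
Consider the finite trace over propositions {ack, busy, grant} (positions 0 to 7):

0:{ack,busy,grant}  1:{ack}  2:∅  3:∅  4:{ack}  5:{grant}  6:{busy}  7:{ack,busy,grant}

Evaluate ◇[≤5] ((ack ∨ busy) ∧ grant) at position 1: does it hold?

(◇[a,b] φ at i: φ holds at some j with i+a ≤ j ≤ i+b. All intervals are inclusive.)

Check ((ack ∨ busy) ∧ grant) at each j in [1,6]:
  j=1: false
  j=2: false
  j=3: false
  j=4: false
  j=5: false
  j=6: false
No position in the window satisfies it → formula fails.

False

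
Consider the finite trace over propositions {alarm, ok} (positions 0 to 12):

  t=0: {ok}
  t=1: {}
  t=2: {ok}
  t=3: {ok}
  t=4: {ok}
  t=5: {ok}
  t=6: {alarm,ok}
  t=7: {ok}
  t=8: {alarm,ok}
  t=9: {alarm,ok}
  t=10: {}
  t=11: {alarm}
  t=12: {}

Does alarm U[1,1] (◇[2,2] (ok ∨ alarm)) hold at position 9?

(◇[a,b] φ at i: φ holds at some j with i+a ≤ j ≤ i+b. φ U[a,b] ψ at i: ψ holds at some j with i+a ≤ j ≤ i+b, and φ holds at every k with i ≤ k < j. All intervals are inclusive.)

False

Need some j in [10,10] with ◇[2,2] (ok ∨ alarm), and alarm at every k in [9,j-1].
  j=10: ◇[2,2] (ok ∨ alarm) — fails (none in [12,12]).
No j in the window works → until fails.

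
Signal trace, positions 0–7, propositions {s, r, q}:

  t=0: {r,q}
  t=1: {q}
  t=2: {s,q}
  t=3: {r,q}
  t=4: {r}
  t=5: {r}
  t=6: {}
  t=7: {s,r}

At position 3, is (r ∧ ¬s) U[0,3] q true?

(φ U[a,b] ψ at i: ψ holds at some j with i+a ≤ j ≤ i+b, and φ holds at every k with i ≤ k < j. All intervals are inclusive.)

Need some j in [3,6] with q, and (r ∧ ¬s) at every k in [3,j-1].
  j=3: q holds; no prefix to check → satisfied.

Holds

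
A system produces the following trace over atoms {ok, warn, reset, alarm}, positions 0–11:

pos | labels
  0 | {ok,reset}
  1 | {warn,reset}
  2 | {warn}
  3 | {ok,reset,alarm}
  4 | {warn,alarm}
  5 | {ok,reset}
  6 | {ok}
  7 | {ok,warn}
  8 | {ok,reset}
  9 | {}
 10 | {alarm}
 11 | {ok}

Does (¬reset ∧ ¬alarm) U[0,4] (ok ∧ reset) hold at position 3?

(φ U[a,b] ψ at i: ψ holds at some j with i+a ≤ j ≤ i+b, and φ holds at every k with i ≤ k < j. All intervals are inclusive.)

True

Need some j in [3,7] with (ok ∧ reset), and (¬reset ∧ ¬alarm) at every k in [3,j-1].
  j=3: (ok ∧ reset) holds; no prefix to check → satisfied.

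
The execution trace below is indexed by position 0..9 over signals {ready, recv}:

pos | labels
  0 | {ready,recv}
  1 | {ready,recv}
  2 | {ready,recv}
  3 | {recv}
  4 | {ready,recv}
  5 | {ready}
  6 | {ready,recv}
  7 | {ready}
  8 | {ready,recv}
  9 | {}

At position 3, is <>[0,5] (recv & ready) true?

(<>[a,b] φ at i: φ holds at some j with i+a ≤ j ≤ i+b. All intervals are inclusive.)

Check (recv & ready) at each j in [3,8]:
  j=3: false
  j=4: true
  j=5: false
  j=6: true
  j=7: false
  j=8: true
Found at j=4 → formula holds.

True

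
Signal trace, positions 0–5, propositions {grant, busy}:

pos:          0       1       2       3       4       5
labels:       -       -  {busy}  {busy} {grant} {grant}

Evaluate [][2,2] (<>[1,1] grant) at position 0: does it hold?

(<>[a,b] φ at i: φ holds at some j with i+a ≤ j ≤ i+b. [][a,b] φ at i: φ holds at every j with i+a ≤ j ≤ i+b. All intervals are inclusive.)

False

Check <>[1,1] grant at every j in [2,2]:
  j=2: fails (none in [3,3])
Fails at j=2 → formula fails.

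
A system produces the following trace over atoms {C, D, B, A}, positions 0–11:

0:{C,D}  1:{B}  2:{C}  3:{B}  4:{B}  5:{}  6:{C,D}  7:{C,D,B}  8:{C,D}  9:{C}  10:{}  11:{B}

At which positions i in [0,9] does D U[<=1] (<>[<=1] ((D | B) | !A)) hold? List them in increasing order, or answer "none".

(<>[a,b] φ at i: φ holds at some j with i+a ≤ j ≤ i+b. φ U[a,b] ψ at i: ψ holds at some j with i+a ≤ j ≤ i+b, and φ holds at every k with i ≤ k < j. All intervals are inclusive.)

0, 1, 2, 3, 4, 5, 6, 7, 8, 9

Evaluate at each i in [0,9]:
  i=0: ✓ (rhs at j=0)
  i=1: ✓ (rhs at j=1)
  i=2: ✓ (rhs at j=2)
  i=3: ✓ (rhs at j=3)
  i=4: ✓ (rhs at j=4)
  i=5: ✓ (rhs at j=5)
  i=6: ✓ (rhs at j=6)
  i=7: ✓ (rhs at j=7)
  i=8: ✓ (rhs at j=8)
  i=9: ✓ (rhs at j=9)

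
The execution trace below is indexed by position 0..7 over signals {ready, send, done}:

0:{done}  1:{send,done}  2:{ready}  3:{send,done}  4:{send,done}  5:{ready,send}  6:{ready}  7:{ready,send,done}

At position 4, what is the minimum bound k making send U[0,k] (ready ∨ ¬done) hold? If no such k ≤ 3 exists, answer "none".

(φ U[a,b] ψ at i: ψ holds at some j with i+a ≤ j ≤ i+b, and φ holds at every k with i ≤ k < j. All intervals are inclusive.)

Need earliest j ≥ 4 with (ready ∨ ¬done), and send at every k in [4,j-1].
  j=4: rhs fails.
  j=5: rhs holds; lhs holds on [4,4]. k = 1.

1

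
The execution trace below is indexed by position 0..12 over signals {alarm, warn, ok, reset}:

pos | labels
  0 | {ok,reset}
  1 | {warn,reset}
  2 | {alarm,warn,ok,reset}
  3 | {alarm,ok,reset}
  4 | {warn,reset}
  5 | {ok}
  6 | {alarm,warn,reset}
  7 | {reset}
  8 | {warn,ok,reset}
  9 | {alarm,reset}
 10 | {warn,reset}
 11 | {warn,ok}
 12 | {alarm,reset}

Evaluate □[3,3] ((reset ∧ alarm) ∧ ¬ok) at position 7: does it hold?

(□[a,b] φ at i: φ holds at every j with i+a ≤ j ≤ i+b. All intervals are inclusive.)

Check ((reset ∧ alarm) ∧ ¬ok) at every j in [10,10]:
  j=10: false
Fails at j=10 → formula fails.

False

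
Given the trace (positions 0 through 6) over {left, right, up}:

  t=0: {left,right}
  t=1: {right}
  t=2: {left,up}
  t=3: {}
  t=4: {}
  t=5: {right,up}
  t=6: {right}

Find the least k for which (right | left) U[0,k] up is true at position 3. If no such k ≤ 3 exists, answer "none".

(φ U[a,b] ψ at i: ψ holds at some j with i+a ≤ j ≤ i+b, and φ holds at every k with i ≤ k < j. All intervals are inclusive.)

none

Need earliest j ≥ 3 with up, and (right | left) at every k in [3,j-1].
  j=3: rhs fails.
  j=4: rhs fails.
  j=5: rhs holds but lhs fails at k=3.
  j=6: rhs fails.
No witness within the range → none.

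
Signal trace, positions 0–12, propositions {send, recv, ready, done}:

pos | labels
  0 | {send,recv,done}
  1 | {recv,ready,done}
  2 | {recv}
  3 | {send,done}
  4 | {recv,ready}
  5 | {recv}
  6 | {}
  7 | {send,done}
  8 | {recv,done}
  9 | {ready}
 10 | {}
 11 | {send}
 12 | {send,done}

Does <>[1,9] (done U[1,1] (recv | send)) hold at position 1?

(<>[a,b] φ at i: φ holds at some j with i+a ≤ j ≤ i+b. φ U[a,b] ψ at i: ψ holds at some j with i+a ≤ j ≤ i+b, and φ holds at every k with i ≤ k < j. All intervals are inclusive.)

Yes

Check (done U[1,1] (recv | send)) at each j in [2,10]:
  j=2: fails
  j=3: holds
  j=4: fails
  j=5: fails
  j=6: fails
  j=7: holds
  j=8: fails
  j=9: fails
  j=10: fails
Found at j=3 → formula holds.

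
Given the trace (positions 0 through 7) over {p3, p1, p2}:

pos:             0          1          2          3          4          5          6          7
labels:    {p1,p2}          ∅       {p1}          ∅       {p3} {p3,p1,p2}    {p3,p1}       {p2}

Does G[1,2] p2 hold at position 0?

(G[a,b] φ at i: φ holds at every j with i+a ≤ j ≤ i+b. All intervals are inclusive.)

False

Check p2 at every j in [1,2]:
  j=1: false
  j=2: false
Fails at j=1 → formula fails.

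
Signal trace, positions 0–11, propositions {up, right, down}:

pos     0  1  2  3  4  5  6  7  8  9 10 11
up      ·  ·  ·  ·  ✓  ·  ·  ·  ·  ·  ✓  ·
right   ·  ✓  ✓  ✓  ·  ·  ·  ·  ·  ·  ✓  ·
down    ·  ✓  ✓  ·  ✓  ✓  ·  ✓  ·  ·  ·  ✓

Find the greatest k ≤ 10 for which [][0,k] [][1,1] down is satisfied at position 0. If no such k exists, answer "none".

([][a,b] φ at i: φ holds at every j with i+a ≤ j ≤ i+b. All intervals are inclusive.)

[][1,1] down must hold from j=0 onward; find where it first fails.
  j=0: holds
  j=1: holds
  j=2: fails
Holds on [0,1], so largest k = 1.

1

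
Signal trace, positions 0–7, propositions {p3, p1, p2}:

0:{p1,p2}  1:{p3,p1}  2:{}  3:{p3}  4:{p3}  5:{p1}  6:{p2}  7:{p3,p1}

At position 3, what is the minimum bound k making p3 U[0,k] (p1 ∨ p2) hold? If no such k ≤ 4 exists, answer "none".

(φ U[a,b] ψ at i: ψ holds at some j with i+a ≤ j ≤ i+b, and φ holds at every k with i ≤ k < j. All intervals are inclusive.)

Need earliest j ≥ 3 with (p1 ∨ p2), and p3 at every k in [3,j-1].
  j=3: rhs fails.
  j=4: rhs fails.
  j=5: rhs holds; lhs holds on [3,4]. k = 2.

2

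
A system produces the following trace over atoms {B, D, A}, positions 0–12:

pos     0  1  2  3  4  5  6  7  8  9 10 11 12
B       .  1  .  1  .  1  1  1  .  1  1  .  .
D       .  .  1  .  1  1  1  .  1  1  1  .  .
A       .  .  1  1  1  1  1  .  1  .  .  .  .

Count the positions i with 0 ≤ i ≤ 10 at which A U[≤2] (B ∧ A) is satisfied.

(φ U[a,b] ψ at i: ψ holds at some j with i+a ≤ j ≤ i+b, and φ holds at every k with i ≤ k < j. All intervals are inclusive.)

Evaluate at each i in [0,10]:
  i=0: ✗ (no rhs in [0,2])
  i=1: ✗ (lhs fails at k=1 before rhs at j=3)
  i=2: ✓ (rhs at j=3; lhs holds on [2,2])
  i=3: ✓ (rhs at j=3)
  i=4: ✓ (rhs at j=5; lhs holds on [4,4])
  i=5: ✓ (rhs at j=5)
  i=6: ✓ (rhs at j=6)
  i=7: ✗ (no rhs in [7,9])
  i=8: ✗ (no rhs in [8,10])
  i=9: ✗ (no rhs in [9,11])
  i=10: ✗ (no rhs in [10,12])
Positions where it holds: {2, 3, 4, 5, 6} → 5.

5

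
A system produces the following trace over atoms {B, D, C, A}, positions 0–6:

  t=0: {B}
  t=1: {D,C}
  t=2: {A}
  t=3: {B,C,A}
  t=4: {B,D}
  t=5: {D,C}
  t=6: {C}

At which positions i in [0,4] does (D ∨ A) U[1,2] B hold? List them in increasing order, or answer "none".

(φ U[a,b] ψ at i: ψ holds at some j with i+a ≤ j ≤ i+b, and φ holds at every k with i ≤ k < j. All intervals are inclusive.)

Evaluate at each i in [0,4]:
  i=0: ✗ (no rhs in [1,2])
  i=1: ✓ (rhs at j=3; lhs holds on [1,2])
  i=2: ✓ (rhs at j=3; lhs holds on [2,2])
  i=3: ✓ (rhs at j=4; lhs holds on [3,3])
  i=4: ✗ (no rhs in [5,6])

1, 2, 3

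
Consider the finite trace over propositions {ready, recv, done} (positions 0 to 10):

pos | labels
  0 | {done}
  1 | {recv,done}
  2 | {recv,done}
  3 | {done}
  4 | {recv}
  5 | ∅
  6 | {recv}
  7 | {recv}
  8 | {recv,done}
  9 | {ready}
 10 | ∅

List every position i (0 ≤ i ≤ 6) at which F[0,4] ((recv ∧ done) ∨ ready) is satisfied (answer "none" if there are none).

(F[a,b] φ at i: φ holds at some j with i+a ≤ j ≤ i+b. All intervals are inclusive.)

0, 1, 2, 4, 5, 6

Evaluate at each i in [0,6]:
  i=0: ✓ (witness j=1)
  i=1: ✓ (witness j=1)
  i=2: ✓ (witness j=2)
  i=3: ✗ (none in [3,7])
  i=4: ✓ (witness j=8)
  i=5: ✓ (witness j=8)
  i=6: ✓ (witness j=8)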